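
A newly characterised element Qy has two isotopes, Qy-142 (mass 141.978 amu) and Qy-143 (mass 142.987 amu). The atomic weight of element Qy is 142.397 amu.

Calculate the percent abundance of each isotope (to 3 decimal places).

Qy-142: 58.474%, Qy-143: 41.526%

With x = fraction of Qy-142 (so Qy-143 is 1 − x):
141.978·x + 142.987·(1 − x) = 142.397
(141.978 − 142.987)·x = 142.397 − 142.987
x = -0.590 / -1.009 = 0.58474 → 58.474% Qy-142, 41.526% Qy-143.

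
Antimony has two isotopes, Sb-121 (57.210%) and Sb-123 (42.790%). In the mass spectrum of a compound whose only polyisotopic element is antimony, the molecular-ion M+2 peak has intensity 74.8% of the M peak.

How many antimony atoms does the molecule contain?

For n independent Sb atoms, I(M+2)/I(M) = n · (abundance Sb-123) / (abundance Sb-121) = n · 0.42790/0.57210.
n = 0.748 × 0.57210/0.42790 = 1.00 ≈ 1

1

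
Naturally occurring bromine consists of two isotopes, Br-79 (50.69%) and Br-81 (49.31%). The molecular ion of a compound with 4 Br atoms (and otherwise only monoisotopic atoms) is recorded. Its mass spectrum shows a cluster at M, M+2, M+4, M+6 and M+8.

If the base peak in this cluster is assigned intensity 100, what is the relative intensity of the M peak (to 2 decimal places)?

17.61

Term probabilities: M 0.0660, M+2 0.2569, M+4 0.3749, M+6 0.2431, M+8 0.0591. Base peak = M+4.
P(M+4) = C(4,2) × 0.5069^2 × 0.4931^2 = 6 × 0.25694761 × 0.24314761 = 0.374857 (base)
P(M) = C(4,0) × 0.5069^4 × 0.4931^0 = 1 × 0.06602207 × 1.0000 = 0.066022
Relative intensity = 0.066022 / 0.374857 × 100 = 17.61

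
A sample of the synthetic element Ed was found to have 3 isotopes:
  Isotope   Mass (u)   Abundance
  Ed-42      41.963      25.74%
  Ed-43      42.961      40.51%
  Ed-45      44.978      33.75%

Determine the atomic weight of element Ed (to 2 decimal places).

Weight each isotope mass by its fractional abundance: 0.2574 × 41.963 + 0.4051 × 42.961 + 0.3375 × 44.978
= 10.8013 + 17.4035 + 15.1801 = 43.3849 u

43.38 u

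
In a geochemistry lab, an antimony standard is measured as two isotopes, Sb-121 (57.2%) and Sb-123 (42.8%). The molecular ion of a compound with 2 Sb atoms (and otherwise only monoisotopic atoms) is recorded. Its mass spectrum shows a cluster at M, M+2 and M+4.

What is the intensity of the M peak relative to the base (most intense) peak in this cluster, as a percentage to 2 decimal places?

66.82%

(0.572 + 0.428)^2 gives M 0.3272, M+2 0.4896, M+4 0.1832; the largest is M+2.
P(M+2) = C(2,1) × 0.572^1 × 0.428^1 = 2 × 0.5720 × 0.4280 = 0.489632 (base)
P(M) = C(2,0) × 0.572^2 × 0.428^0 = 1 × 0.327184 × 1.0000 = 0.327184
Relative intensity = 0.327184 / 0.489632 × 100 = 66.82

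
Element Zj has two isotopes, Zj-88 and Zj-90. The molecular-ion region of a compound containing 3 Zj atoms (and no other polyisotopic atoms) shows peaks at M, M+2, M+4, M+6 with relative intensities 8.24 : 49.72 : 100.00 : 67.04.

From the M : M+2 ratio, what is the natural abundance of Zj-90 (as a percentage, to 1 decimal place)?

Let p = fractional abundance of Zj-88. I(M+2)/I(M) = [C(3,1)·p^2·(1−p)] / p^3 = 3·(1−p)/p = 49.72/8.24 = 6.0340
(1−p)/p = 6.0340/3 = 2.0113  ⇒  p = 1/(1 + 2.0113) = 0.3321
Zj-88: 33.2%, Zj-90: 66.8%.

66.8%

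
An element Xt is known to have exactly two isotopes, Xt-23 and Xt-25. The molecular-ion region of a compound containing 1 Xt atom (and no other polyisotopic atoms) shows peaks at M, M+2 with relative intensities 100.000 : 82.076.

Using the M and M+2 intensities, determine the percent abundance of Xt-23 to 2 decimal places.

54.92%

If p is the fraction of Xt that is Xt-23, then I(M+2)/I(M) = [C(1,1)·p^0·(1−p)] / p^1 = 1·(1−p)/p = 82.076/100.000 = 0.8208
(1−p)/p = 0.8208/1 = 0.8208  ⇒  p = 1/(1 + 0.8208) = 0.5492
Xt-23: 54.92%, Xt-25: 45.08%.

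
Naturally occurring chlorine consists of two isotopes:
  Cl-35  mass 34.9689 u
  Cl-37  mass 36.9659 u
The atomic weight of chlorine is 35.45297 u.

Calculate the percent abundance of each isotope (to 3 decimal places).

Cl-35: 75.760%, Cl-37: 24.240%

Writing the weighted mean with unknown fraction x of Cl-35:
34.9689·x + 36.9659·(1 − x) = 35.45297
(34.9689 − 36.9659)·x = 35.45297 − 36.9659
x = -1.51293 / -1.9970 = 0.75760 → 75.760% Cl-35, 24.240% Cl-37.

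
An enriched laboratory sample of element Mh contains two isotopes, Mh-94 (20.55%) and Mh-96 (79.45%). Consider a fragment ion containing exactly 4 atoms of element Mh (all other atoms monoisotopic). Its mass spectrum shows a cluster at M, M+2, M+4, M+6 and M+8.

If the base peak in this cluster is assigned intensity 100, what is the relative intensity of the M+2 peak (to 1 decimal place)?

6.7

Binomial terms of (0.2055 + 0.7945)^4: M 0.0018, M+2 0.0276, M+4 0.1599, M+6 0.4122, M+8 0.3985 → M+6 is the base peak.
P(M+6) = C(4,3) × 0.2055^1 × 0.7945^3 = 4 × 0.2055 × 0.50151243 = 0.412243 (base)
P(M+2) = C(4,1) × 0.2055^3 × 0.7945^1 = 4 × 0.00867832 × 0.7945 = 0.027580
Relative intensity = 0.027580 / 0.412243 × 100 = 6.7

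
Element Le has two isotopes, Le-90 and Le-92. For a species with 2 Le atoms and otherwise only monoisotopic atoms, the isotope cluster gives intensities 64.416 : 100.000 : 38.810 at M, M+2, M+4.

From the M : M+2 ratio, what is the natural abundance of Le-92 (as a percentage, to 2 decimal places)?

Write p for the Le-90 fraction. I(M+2)/I(M) = [C(2,1)·p^1·(1−p)] / p^2 = 2·(1−p)/p = 100.000/64.416 = 1.5524
(1−p)/p = 1.5524/2 = 0.7762  ⇒  p = 1/(1 + 0.7762) = 0.5630
Le-90: 56.30%, Le-92: 43.70%.

43.70%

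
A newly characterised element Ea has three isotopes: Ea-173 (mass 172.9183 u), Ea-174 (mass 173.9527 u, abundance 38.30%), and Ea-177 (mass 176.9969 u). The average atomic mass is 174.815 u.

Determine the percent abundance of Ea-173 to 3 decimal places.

Let x and y be the fractions of Ea-173 and Ea-177. Then x + y = 1 − 0.3830 = 0.6170 and 172.9183x + 176.9969y = 174.815 − 0.3830×173.9527 = 108.1911159.
Substituting: 172.9183x + 176.9969(0.6170 − x) = 108.1911159
(172.9183 − 176.9969)x = -1.0159714  ⇒  x = 0.24910, y = 0.36790
Ea-173: 24.910%, Ea-177: 36.790%.

24.910%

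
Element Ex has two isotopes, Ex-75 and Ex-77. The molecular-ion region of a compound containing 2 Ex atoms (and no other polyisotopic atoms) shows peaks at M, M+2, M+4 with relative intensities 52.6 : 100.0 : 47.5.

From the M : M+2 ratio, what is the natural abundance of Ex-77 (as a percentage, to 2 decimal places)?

48.73%

If p is the fraction of Ex that is Ex-75, then I(M+2)/I(M) = [C(2,1)·p^1·(1−p)] / p^2 = 2·(1−p)/p = 100.0/52.6 = 1.9011
(1−p)/p = 1.9011/2 = 0.9506  ⇒  p = 1/(1 + 0.9506) = 0.5127
Ex-75: 51.27%, Ex-77: 48.73%.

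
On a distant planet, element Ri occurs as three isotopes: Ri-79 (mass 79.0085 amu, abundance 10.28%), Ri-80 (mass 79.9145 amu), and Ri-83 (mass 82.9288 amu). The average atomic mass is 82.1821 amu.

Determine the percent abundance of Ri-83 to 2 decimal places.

Let x and y be the fractions of Ri-80 and Ri-83. Then x + y = 1 − 0.1028 = 0.8972 and 79.9145x + 82.9288y = 82.1821 − 0.1028×79.0085 = 74.0600262.
Substituting: 79.9145x + 82.9288(0.8972 − x) = 74.0600262
(79.9145 − 82.9288)x = -0.34369316  ⇒  x = 0.11402, y = 0.78318
Ri-80: 11.40%, Ri-83: 78.32%.

78.32%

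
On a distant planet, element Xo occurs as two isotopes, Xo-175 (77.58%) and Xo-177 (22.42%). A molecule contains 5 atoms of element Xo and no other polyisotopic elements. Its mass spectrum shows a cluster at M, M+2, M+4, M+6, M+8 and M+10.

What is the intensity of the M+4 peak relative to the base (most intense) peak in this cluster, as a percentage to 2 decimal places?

57.80%

Binomial terms of (0.7758 + 0.2242)^5: M 0.2810, M+2 0.4061, M+4 0.2347, M+6 0.0678, M+8 0.0098, M+10 0.0006 → M+2 is the base peak.
P(M+2) = C(5,1) × 0.7758^4 × 0.2242^1 = 5 × 0.36224225 × 0.2242 = 0.406074 (base)
P(M+4) = C(5,2) × 0.7758^3 × 0.2242^2 = 10 × 0.46692736 × 0.05026564 = 0.234704
Relative intensity = 0.234704 / 0.406074 × 100 = 57.80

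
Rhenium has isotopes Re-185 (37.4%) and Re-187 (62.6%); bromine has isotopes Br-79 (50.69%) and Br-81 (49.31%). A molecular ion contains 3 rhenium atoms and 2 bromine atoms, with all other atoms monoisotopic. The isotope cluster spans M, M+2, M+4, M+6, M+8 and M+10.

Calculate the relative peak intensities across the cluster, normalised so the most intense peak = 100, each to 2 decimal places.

Rhenium pattern (n=3): 0.05231362 : 0.26268713 : 0.43968487 : 0.24531438
Bromine pattern (n=2): 0.25694761 : 0.49990478 : 0.24314761
Convolve the two distributions (both contribute in 2-u steps):
  M: 0.05231362×0.25694761 = 0.013442
  M+2: 0.05231362×0.49990478 + 0.26268713×0.25694761 = 0.093649
  M+4: 0.05231362×0.24314761 + 0.26268713×0.49990478 + 0.43968487×0.25694761 = 0.257014
  M+6: 0.26268713×0.24314761 + 0.43968487×0.49990478 + 0.24531438×0.25694761 = 0.346705
  M+8: 0.43968487×0.24314761 + 0.24531438×0.49990478 = 0.229542
  M+10: 0.24531438×0.24314761 = 0.059648
Scale to base peak (0.346705) = 100: 3.88 : 27.01 : 74.13 : 100.00 : 66.21 : 17.20

3.88 : 27.01 : 74.13 : 100.00 : 66.21 : 17.20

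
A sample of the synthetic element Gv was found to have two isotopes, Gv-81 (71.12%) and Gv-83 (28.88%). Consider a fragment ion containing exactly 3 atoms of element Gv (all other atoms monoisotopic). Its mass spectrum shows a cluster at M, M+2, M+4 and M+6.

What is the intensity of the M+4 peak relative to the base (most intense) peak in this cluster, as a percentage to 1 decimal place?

(0.7112 + 0.2888)^3 gives M 0.3597, M+2 0.4382, M+4 0.1780, M+6 0.0241; the largest is M+2.
P(M+2) = C(3,1) × 0.7112^2 × 0.2888^1 = 3 × 0.50580544 × 0.2888 = 0.438230 (base)
P(M+4) = C(3,2) × 0.7112^1 × 0.2888^2 = 3 × 0.7112 × 0.08340544 = 0.177954
Relative intensity = 0.177954 / 0.438230 × 100 = 40.6

40.6%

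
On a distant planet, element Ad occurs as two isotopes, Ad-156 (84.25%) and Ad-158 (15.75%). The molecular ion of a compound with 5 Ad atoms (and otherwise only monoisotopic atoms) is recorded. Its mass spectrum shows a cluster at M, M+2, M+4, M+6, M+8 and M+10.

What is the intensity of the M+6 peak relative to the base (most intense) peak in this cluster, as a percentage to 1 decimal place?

6.5%

Term probabilities: M 0.4245, M+2 0.3968, M+4 0.1483, M+6 0.0277, M+8 0.0026, M+10 0.0001. Base peak = M.
P(M) = C(5,0) × 0.8425^5 × 0.1575^0 = 1 × 0.42447249 × 1.0000 = 0.424472 (base)
P(M+6) = C(5,3) × 0.8425^2 × 0.1575^3 = 10 × 0.70980625 × 0.00390698 = 0.027732
Relative intensity = 0.027732 / 0.424472 × 100 = 6.5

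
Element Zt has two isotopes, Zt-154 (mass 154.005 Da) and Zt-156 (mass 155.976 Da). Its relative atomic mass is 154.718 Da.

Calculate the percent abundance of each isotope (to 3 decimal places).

Zt-154: 63.825%, Zt-156: 36.175%

With x = fraction of Zt-154 (so Zt-156 is 1 − x):
154.005·x + 155.976·(1 − x) = 154.718
(154.005 − 155.976)·x = 154.718 − 155.976
x = -1.258 / -1.971 = 0.63825 → 63.825% Zt-154, 36.175% Zt-156.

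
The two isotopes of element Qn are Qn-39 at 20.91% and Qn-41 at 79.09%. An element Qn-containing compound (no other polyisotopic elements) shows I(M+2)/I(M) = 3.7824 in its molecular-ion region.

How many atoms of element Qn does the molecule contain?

For n independent Qn atoms, I(M+2)/I(M) = n · (abundance Qn-41) / (abundance Qn-39) = n · 0.7909/0.2091.
n = 3.7824 × 0.2091/0.7909 = 1.00 ≈ 1

1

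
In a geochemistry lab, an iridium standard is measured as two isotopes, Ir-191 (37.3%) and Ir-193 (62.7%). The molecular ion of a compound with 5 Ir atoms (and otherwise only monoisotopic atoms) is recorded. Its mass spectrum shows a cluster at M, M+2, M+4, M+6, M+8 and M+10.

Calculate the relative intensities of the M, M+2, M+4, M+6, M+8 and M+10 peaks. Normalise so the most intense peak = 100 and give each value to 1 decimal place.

2.1 : 17.7 : 59.5 : 100.0 : 84.0 : 28.3

The 5 Ir atoms are independent, so intensities follow the terms of (0.373 + 0.627)^5.
P(M) = 0.373^5 = 0.007220
P(M+2) = 5 × 0.373^4 × 0.627^1 = 0.060684
P(M+4) = 10 × 0.373^3 × 0.627^2 = 0.204015
P(M+6) = 10 × 0.373^2 × 0.627^3 = 0.342942
P(M+8) = 5 × 0.373^1 × 0.627^4 = 0.288237
P(M+10) = 0.627^5 = 0.096903
The M+6 peak is largest (0.342942); scaling to 100 gives 2.1 : 17.7 : 59.5 : 100.0 : 84.0 : 28.3.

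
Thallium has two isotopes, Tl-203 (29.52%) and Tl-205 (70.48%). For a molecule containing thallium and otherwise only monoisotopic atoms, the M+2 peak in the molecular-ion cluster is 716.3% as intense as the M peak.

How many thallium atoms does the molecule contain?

With n Tl atoms, P(M+2)/P(M) = C(n,1)·p^(n−1)q / p^n = n·q/p = n · 0.7048/0.2952.
n = 7.163 × 0.2952/0.7048 = 3.00 ≈ 3

3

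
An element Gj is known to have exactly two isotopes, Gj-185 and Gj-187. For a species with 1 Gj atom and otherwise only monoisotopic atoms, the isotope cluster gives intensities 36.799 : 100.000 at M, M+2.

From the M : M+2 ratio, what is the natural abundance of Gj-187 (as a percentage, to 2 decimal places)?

73.10%

Let p = fractional abundance of Gj-185. I(M+2)/I(M) = [C(1,1)·p^0·(1−p)] / p^1 = 1·(1−p)/p = 100.000/36.799 = 2.7175
(1−p)/p = 2.7175/1 = 2.7175  ⇒  p = 1/(1 + 2.7175) = 0.2690
Gj-185: 26.90%, Gj-187: 73.10%.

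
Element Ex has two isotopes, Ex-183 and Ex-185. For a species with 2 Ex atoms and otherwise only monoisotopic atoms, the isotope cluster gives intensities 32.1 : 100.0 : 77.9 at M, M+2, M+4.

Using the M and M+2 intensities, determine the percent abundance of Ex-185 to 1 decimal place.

Write p for the Ex-183 fraction. I(M+2)/I(M) = [C(2,1)·p^1·(1−p)] / p^2 = 2·(1−p)/p = 100.0/32.1 = 3.1153
(1−p)/p = 3.1153/2 = 1.5576  ⇒  p = 1/(1 + 1.5576) = 0.3910
Ex-183: 39.1%, Ex-185: 60.9%.

60.9%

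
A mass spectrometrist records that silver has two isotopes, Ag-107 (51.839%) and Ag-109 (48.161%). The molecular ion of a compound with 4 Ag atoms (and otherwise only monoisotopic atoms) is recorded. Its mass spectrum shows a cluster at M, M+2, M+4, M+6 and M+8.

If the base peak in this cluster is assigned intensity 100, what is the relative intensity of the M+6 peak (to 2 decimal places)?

61.94

Binomial terms of (0.51839 + 0.48161)^4: M 0.0722, M+2 0.2684, M+4 0.3740, M+6 0.2316, M+8 0.0538 → M+4 is the base peak.
P(M+4) = C(4,2) × 0.51839^2 × 0.48161^2 = 6 × 0.26872819 × 0.23194819 = 0.373986 (base)
P(M+6) = C(4,3) × 0.51839^1 × 0.48161^3 = 4 × 0.51839 × 0.11170857 = 0.231634
Relative intensity = 0.231634 / 0.373986 × 100 = 61.94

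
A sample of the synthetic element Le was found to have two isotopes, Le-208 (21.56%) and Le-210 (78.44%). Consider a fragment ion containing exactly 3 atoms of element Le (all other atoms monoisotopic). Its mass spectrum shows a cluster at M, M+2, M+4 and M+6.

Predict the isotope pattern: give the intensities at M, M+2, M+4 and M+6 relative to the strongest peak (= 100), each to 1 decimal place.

Expanding (0.2156 + 0.7844)^3:
P(M) = 0.2156^3 = 0.010022
P(M+2) = 3 × 0.2156^2 × 0.7844^1 = 0.109385
P(M+4) = 3 × 0.2156^1 × 0.7844^2 = 0.397965
P(M+6) = 0.7844^3 = 0.482628
The M+6 peak is largest (0.482628); scaling to 100 gives 2.1 : 22.7 : 82.5 : 100.0.

2.1 : 22.7 : 82.5 : 100.0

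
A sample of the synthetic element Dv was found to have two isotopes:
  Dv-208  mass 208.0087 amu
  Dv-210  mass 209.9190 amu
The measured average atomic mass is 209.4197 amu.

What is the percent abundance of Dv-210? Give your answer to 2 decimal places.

Writing the weighted mean with unknown fraction x of Dv-208:
208.0087·x + 209.9190·(1 − x) = 209.4197
(208.0087 − 209.9190)·x = 209.4197 − 209.9190
x = -0.4993 / -1.9103 = 0.26137 → 26.14% Dv-208, 73.86% Dv-210.

73.86%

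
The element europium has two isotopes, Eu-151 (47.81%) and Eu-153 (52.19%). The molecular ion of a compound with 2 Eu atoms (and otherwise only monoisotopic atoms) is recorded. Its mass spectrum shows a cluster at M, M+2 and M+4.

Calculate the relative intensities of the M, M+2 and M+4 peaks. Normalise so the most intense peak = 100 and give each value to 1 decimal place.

Expanding (0.4781 + 0.5219)^2:
P(M) = 0.4781^2 = 0.228580
P(M+2) = 2 × 0.4781^1 × 0.5219^1 = 0.499041
P(M+4) = 0.5219^2 = 0.272380
The M+2 peak is largest (0.499041); scaling to 100 gives 45.8 : 100.0 : 54.6.

45.8 : 100.0 : 54.6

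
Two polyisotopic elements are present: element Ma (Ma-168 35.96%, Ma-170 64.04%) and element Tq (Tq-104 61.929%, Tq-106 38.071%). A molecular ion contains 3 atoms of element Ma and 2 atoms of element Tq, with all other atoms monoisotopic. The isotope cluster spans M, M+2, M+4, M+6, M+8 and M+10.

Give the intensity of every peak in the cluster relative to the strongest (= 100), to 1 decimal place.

5.2 : 33.9 : 85.0 : 100.0 : 54.4 : 11.0

Element Ma pattern (n=3): 0.04650065 : 0.24843452 : 0.442429 : 0.26263583
Element Tq pattern (n=2): 0.3835201 : 0.47153979 : 0.1449401
Convolve the two distributions (both contribute in 2-u steps):
  M: 0.04650065×0.3835201 = 0.017834
  M+2: 0.04650065×0.47153979 + 0.24843452×0.3835201 = 0.117207
  M+4: 0.04650065×0.1449401 + 0.24843452×0.47153979 + 0.442429×0.3835201 = 0.293567
  M+6: 0.24843452×0.1449401 + 0.442429×0.47153979 + 0.26263583×0.3835201 = 0.345357
  M+8: 0.442429×0.1449401 + 0.26263583×0.47153979 = 0.187969
  M+10: 0.26263583×0.1449401 = 0.038066
Scale to base peak (0.345357) = 100: 5.2 : 33.9 : 85.0 : 100.0 : 54.4 : 11.0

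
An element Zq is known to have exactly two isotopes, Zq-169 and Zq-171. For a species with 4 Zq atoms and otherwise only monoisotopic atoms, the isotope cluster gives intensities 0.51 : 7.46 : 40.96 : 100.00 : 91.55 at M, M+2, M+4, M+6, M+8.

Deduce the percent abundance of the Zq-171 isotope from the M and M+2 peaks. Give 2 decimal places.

Let p = fractional abundance of Zq-169. I(M+2)/I(M) = [C(4,1)·p^3·(1−p)] / p^4 = 4·(1−p)/p = 7.46/0.51 = 14.6275
(1−p)/p = 14.6275/4 = 3.6569  ⇒  p = 1/(1 + 3.6569) = 0.2147
Zq-169: 21.47%, Zq-171: 78.53%.

78.53%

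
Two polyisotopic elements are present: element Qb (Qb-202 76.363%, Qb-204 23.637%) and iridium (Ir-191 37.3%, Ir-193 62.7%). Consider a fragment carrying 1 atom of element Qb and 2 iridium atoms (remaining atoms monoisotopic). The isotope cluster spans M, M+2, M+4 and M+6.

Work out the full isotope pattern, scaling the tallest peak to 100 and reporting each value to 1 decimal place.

Element Qb pattern (n=1): 0.76363 : 0.23637
Iridium pattern (n=2): 0.139129 : 0.467742 : 0.393129
Convolve the two distributions (both contribute in 2-u steps):
  M: 0.76363×0.139129 = 0.106243
  M+2: 0.76363×0.467742 + 0.23637×0.139129 = 0.390068
  M+4: 0.76363×0.393129 + 0.23637×0.467742 = 0.410765
  M+6: 0.23637×0.393129 = 0.092924
Scale to base peak (0.410765) = 100: 25.9 : 95.0 : 100.0 : 22.6

25.9 : 95.0 : 100.0 : 22.6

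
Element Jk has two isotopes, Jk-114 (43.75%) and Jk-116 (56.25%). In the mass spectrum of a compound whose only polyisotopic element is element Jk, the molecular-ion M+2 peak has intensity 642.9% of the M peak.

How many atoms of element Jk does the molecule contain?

5

The M+2/M ratio from n Jk atoms is n · q/p = n · 0.5625/0.4375.
n = 6.429 × 0.4375/0.5625 = 5.00 ≈ 5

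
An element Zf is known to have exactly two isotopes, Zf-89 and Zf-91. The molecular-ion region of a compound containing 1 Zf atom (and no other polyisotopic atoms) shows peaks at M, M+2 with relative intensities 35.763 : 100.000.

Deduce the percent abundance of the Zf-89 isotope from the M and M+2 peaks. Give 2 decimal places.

If p is the fraction of Zf that is Zf-89, then I(M+2)/I(M) = [C(1,1)·p^0·(1−p)] / p^1 = 1·(1−p)/p = 100.000/35.763 = 2.7962
(1−p)/p = 2.7962/1 = 2.7962  ⇒  p = 1/(1 + 2.7962) = 0.2634
Zf-89: 26.34%, Zf-91: 73.66%.

26.34%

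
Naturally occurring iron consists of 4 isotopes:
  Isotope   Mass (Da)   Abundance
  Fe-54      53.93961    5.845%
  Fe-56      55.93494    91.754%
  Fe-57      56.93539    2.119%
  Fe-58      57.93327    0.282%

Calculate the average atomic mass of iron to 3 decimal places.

Ar = Σ fᵢ·mᵢ = 0.05845 × 53.93961 + 0.91754 × 55.93494 + 0.02119 × 56.93539 + 0.00282 × 57.93327
= 3.152770 + 51.322545 + 1.206461 + 0.163372 = 55.845148 Da

55.845 Da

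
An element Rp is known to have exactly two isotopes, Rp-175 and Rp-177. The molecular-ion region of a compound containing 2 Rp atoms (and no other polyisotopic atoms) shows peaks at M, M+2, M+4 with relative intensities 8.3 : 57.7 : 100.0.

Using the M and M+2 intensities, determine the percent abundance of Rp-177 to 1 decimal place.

If p is the fraction of Rp that is Rp-175, then I(M+2)/I(M) = [C(2,1)·p^1·(1−p)] / p^2 = 2·(1−p)/p = 57.7/8.3 = 6.9518
(1−p)/p = 6.9518/2 = 3.4759  ⇒  p = 1/(1 + 3.4759) = 0.2234
Rp-175: 22.3%, Rp-177: 77.7%.

77.7%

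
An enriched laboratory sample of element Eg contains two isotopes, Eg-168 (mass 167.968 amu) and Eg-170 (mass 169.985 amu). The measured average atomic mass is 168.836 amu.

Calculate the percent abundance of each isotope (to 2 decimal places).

Eg-168: 56.97%, Eg-170: 43.03%

With x = fraction of Eg-168 (so Eg-170 is 1 − x):
167.968·x + 169.985·(1 − x) = 168.836
(167.968 − 169.985)·x = 168.836 − 169.985
x = -1.149 / -2.017 = 0.56966 → 56.97% Eg-168, 43.03% Eg-170.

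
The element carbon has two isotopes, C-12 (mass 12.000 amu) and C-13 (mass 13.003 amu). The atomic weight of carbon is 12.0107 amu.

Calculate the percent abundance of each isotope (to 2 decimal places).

C-12: 98.93%, C-13: 1.07%

Let x be the fractional abundance of C-12; then C-13 has abundance 1 − x.
12.000·x + 13.003·(1 − x) = 12.0107
(12.000 − 13.003)·x = 12.0107 − 13.003
x = -0.9923 / -1.003 = 0.98933 → 98.93% C-12, 1.07% C-13.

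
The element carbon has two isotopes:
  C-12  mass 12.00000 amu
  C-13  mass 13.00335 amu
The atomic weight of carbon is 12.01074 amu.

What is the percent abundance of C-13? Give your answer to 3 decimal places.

Let x be the fractional abundance of C-12; then C-13 has abundance 1 − x.
12.00000·x + 13.00335·(1 − x) = 12.01074
(12.00000 − 13.00335)·x = 12.01074 − 13.00335
x = -0.99261 / -1.00335 = 0.98930 → 98.930% C-12, 1.070% C-13.

1.070%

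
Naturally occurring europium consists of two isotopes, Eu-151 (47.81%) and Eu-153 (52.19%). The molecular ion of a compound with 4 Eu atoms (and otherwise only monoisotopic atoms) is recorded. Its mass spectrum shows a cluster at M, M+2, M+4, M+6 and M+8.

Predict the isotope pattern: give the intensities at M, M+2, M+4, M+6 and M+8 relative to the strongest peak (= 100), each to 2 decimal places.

Each Eu atom is independently Eu-151 (p = 0.4781) or Eu-153 (q = 0.5219); the cluster is the binomial expansion (p + q)^4.
P(M) = 0.4781^4 = 0.052249
P(M+2) = 4 × 0.4781^3 × 0.5219^1 = 0.228141
P(M+4) = 6 × 0.4781^2 × 0.5219^2 = 0.373563
P(M+6) = 4 × 0.4781^1 × 0.5219^3 = 0.271857
P(M+8) = 0.5219^4 = 0.074191
The M+4 peak is largest (0.373563); scaling to 100 gives 13.99 : 61.07 : 100.00 : 72.77 : 19.86.

13.99 : 61.07 : 100.00 : 72.77 : 19.86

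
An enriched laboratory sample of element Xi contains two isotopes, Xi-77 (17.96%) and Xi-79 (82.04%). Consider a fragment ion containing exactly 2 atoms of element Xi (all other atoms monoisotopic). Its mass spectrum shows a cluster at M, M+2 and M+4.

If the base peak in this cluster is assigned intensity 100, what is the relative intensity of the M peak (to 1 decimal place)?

4.8

Term probabilities: M 0.0323, M+2 0.2947, M+4 0.6731. Base peak = M+4.
P(M+4) = C(2,2) × 0.1796^0 × 0.8204^2 = 1 × 1.0000 × 0.67305616 = 0.673056 (base)
P(M) = C(2,0) × 0.1796^2 × 0.8204^0 = 1 × 0.03225616 × 1.0000 = 0.032256
Relative intensity = 0.032256 / 0.673056 × 100 = 4.8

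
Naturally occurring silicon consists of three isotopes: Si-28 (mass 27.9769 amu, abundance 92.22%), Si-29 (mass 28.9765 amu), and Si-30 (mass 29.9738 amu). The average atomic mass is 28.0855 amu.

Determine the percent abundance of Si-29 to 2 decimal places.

4.69%

The remaining 7.78% is split between Si-29 (fraction x) and Si-30 (fraction 0.0778 − x).
Substituting: 28.9765x + 29.9738(0.0778 − x) = 2.28520282
(28.9765 − 29.9738)x = -0.04675882  ⇒  x = 0.04689, y = 0.03091
Si-29: 4.69%, Si-30: 3.09%.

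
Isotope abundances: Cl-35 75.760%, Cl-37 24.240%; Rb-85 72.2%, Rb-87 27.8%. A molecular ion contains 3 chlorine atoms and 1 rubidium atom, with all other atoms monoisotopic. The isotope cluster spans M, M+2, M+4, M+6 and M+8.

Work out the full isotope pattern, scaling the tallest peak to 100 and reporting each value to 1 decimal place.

Chlorine pattern (n=3): 0.4348304 : 0.41738208 : 0.13354464 : 0.01424288
Rubidium pattern (n=1): 0.7220 : 0.2780
Convolve the two distributions (both contribute in 2-u steps):
  M: 0.4348304×0.7220 = 0.313948
  M+2: 0.4348304×0.2780 + 0.41738208×0.7220 = 0.422233
  M+4: 0.41738208×0.2780 + 0.13354464×0.7220 = 0.212451
  M+6: 0.13354464×0.2780 + 0.01424288×0.7220 = 0.047409
  M+8: 0.01424288×0.2780 = 0.003960
Scale to base peak (0.422233) = 100: 74.4 : 100.0 : 50.3 : 11.2 : 0.9

74.4 : 100.0 : 50.3 : 11.2 : 0.9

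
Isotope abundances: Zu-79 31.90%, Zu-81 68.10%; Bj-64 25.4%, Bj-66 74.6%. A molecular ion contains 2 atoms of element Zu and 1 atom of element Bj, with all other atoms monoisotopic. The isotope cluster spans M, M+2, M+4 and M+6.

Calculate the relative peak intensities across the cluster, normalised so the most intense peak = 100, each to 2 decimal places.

5.85 : 42.15 : 100.00 : 78.29

Element Zu pattern (n=2): 0.101761 : 0.434478 : 0.463761
Element Bj pattern (n=1): 0.2540 : 0.7460
Convolve the two distributions (both contribute in 2-u steps):
  M: 0.101761×0.2540 = 0.025847
  M+2: 0.101761×0.7460 + 0.434478×0.2540 = 0.186271
  M+4: 0.434478×0.7460 + 0.463761×0.2540 = 0.441916
  M+6: 0.463761×0.7460 = 0.345966
Scale to base peak (0.441916) = 100: 5.85 : 42.15 : 100.00 : 78.29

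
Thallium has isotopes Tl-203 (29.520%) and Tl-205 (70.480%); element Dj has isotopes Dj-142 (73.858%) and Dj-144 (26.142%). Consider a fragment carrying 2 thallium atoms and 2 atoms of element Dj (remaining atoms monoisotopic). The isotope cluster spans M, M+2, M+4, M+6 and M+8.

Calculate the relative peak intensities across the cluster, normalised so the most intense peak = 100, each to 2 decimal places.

Thallium pattern (n=2): 0.08714304 : 0.41611392 : 0.49674304
Element Dj pattern (n=2): 0.54550042 : 0.38615917 : 0.06834042
Convolve the two distributions (both contribute in 2-u steps):
  M: 0.08714304×0.54550042 = 0.047537
  M+2: 0.08714304×0.38615917 + 0.41611392×0.54550042 = 0.260641
  M+4: 0.08714304×0.06834042 + 0.41611392×0.38615917 + 0.49674304×0.54550042 = 0.437615
  M+6: 0.41611392×0.06834042 + 0.49674304×0.38615917 = 0.220259
  M+8: 0.49674304×0.06834042 = 0.033948
Scale to base peak (0.437615) = 100: 10.86 : 59.56 : 100.00 : 50.33 : 7.76

10.86 : 59.56 : 100.00 : 50.33 : 7.76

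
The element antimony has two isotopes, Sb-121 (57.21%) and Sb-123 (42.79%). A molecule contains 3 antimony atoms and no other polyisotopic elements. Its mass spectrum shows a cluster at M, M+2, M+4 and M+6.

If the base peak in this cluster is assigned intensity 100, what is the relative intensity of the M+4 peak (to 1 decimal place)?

Binomial terms of (0.5721 + 0.4279)^3: M 0.1872, M+2 0.4202, M+4 0.3143, M+6 0.0783 → M+2 is the base peak.
P(M+2) = C(3,1) × 0.5721^2 × 0.4279^1 = 3 × 0.32729841 × 0.4279 = 0.420153 (base)
P(M+4) = C(3,2) × 0.5721^1 × 0.4279^2 = 3 × 0.5721 × 0.18309841 = 0.314252
Relative intensity = 0.314252 / 0.420153 × 100 = 74.8

74.8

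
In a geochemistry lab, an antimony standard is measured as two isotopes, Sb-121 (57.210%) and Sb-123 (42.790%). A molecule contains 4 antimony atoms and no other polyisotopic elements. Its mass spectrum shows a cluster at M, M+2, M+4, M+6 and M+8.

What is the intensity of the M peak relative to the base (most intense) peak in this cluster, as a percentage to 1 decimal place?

Term probabilities: M 0.1071, M+2 0.3205, M+4 0.3596, M+6 0.1793, M+8 0.0335. Base peak = M+4.
P(M+4) = C(4,2) × 0.57210^2 × 0.42790^2 = 6 × 0.32729841 × 0.18309841 = 0.359567 (base)
P(M) = C(4,0) × 0.57210^4 × 0.42790^0 = 1 × 0.10712425 × 1.0000 = 0.107124
Relative intensity = 0.107124 / 0.359567 × 100 = 29.8

29.8%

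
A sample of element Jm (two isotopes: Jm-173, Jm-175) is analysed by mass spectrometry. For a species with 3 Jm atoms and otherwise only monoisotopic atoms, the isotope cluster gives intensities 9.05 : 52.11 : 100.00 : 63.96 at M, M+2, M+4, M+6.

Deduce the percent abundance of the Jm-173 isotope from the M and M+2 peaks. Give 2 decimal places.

Write p for the Jm-173 fraction. I(M+2)/I(M) = [C(3,1)·p^2·(1−p)] / p^3 = 3·(1−p)/p = 52.11/9.05 = 5.7580
(1−p)/p = 5.7580/3 = 1.9193  ⇒  p = 1/(1 + 1.9193) = 0.3425
Jm-173: 34.25%, Jm-175: 65.75%.

34.25%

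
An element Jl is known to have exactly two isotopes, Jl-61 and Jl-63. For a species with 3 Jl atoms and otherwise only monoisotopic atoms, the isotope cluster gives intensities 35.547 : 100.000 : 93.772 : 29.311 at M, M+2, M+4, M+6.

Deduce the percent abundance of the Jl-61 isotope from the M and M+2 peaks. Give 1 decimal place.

51.6%

If p is the fraction of Jl that is Jl-61, then I(M+2)/I(M) = [C(3,1)·p^2·(1−p)] / p^3 = 3·(1−p)/p = 100.000/35.547 = 2.8132
(1−p)/p = 2.8132/3 = 0.9377  ⇒  p = 1/(1 + 0.9377) = 0.5161
Jl-61: 51.6%, Jl-63: 48.4%.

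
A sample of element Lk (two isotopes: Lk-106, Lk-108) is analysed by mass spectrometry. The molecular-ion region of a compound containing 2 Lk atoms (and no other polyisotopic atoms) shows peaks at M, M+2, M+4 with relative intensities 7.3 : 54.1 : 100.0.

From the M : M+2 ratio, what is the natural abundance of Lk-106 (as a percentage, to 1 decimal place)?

If p is the fraction of Lk that is Lk-106, then I(M+2)/I(M) = [C(2,1)·p^1·(1−p)] / p^2 = 2·(1−p)/p = 54.1/7.3 = 7.4110
(1−p)/p = 7.4110/2 = 3.7055  ⇒  p = 1/(1 + 3.7055) = 0.2125
Lk-106: 21.3%, Lk-108: 78.7%.

21.3%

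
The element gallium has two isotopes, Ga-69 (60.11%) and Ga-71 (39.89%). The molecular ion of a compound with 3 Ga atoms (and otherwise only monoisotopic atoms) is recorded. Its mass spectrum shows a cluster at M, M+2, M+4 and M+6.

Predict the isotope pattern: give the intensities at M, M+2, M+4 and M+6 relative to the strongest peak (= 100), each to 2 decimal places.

Expanding (0.6011 + 0.3989)^3:
P(M) = 0.6011^3 = 0.217190
P(M+2) = 3 × 0.6011^2 × 0.3989^1 = 0.432393
P(M+4) = 3 × 0.6011^1 × 0.3989^2 = 0.286943
P(M+6) = 0.3989^3 = 0.063473
The M+2 peak is largest (0.432393); scaling to 100 gives 50.23 : 100.00 : 66.36 : 14.68.

50.23 : 100.00 : 66.36 : 14.68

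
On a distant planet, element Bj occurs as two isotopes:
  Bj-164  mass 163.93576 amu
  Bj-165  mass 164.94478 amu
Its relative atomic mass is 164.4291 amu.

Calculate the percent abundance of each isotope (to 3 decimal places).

Writing the weighted mean with unknown fraction x of Bj-164:
163.93576·x + 164.94478·(1 − x) = 164.4291
(163.93576 − 164.94478)·x = 164.4291 − 164.94478
x = -0.51568 / -1.00902 = 0.51107 → 51.107% Bj-164, 48.893% Bj-165.

Bj-164: 51.107%, Bj-165: 48.893%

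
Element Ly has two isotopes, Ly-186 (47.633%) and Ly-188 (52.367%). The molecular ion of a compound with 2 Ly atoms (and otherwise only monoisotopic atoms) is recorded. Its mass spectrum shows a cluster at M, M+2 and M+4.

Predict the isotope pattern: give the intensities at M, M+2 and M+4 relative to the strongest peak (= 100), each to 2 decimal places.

The 2 Ly atoms are independent, so intensities follow the terms of (0.47633 + 0.52367)^2.
P(M) = 0.47633^2 = 0.226890
P(M+2) = 2 × 0.47633^1 × 0.52367^1 = 0.498879
P(M+4) = 0.52367^2 = 0.274230
The M+2 peak is largest (0.498879); scaling to 100 gives 45.48 : 100.00 : 54.97.

45.48 : 100.00 : 54.97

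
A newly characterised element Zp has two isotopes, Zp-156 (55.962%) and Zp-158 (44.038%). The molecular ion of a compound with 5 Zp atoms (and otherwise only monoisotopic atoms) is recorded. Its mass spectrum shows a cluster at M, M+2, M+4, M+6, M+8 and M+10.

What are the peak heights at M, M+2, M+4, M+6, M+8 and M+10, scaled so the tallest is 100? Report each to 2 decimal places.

16.15 : 63.54 : 100.00 : 78.69 : 30.96 : 4.87

The 5 Zp atoms are independent, so intensities follow the terms of (0.55962 + 0.44038)^5.
P(M) = 0.55962^5 = 0.054887
P(M+2) = 5 × 0.55962^4 × 0.44038^1 = 0.215959
P(M+4) = 10 × 0.55962^3 × 0.44038^2 = 0.339887
P(M+6) = 10 × 0.55962^2 × 0.44038^3 = 0.267466
P(M+8) = 5 × 0.55962^1 × 0.44038^4 = 0.105238
P(M+10) = 0.44038^5 = 0.016563
The M+4 peak is largest (0.339887); scaling to 100 gives 16.15 : 63.54 : 100.00 : 78.69 : 30.96 : 4.87.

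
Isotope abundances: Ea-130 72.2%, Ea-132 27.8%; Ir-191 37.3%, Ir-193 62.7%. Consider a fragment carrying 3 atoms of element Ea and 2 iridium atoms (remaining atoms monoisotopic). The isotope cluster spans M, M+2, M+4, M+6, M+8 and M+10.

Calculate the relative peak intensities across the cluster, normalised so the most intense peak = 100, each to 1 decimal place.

14.0 : 63.1 : 100.0 : 67.3 : 20.3 : 2.3

Element Ea pattern (n=3): 0.37636705 : 0.43475086 : 0.16739714 : 0.02148495
Iridium pattern (n=2): 0.139129 : 0.467742 : 0.393129
Convolve the two distributions (both contribute in 2-u steps):
  M: 0.37636705×0.139129 = 0.052364
  M+2: 0.37636705×0.467742 + 0.43475086×0.139129 = 0.236529
  M+4: 0.37636705×0.393129 + 0.43475086×0.467742 + 0.16739714×0.139129 = 0.374602
  M+6: 0.43475086×0.393129 + 0.16739714×0.467742 + 0.02148495×0.139129 = 0.252201
  M+8: 0.16739714×0.393129 + 0.02148495×0.467742 = 0.075858
  M+10: 0.02148495×0.393129 = 0.008446
Scale to base peak (0.374602) = 100: 14.0 : 63.1 : 100.0 : 67.3 : 20.3 : 2.3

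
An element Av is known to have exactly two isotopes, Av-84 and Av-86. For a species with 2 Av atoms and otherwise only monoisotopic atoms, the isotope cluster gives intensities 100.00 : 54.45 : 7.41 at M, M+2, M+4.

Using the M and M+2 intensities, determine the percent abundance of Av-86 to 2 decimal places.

Write p for the Av-84 fraction. I(M+2)/I(M) = [C(2,1)·p^1·(1−p)] / p^2 = 2·(1−p)/p = 54.45/100.00 = 0.5445
(1−p)/p = 0.5445/2 = 0.2722  ⇒  p = 1/(1 + 0.2722) = 0.7860
Av-84: 78.60%, Av-86: 21.40%.

21.40%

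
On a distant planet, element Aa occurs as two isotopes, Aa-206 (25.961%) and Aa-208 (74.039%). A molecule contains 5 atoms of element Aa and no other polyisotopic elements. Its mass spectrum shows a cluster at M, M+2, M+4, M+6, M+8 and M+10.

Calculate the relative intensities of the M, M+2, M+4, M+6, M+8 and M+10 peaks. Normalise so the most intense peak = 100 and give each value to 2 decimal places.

0.30 : 4.31 : 24.59 : 70.13 : 100.00 : 57.04

Expanding (0.25961 + 0.74039)^5:
P(M) = 0.25961^5 = 0.001179
P(M+2) = 5 × 0.25961^4 × 0.74039^1 = 0.016816
P(M+4) = 10 × 0.25961^3 × 0.74039^2 = 0.095915
P(M+6) = 10 × 0.25961^2 × 0.74039^3 = 0.273542
P(M+8) = 5 × 0.25961^1 × 0.74039^4 = 0.390062
P(M+10) = 0.74039^5 = 0.222486
The M+8 peak is largest (0.390062); scaling to 100 gives 0.30 : 4.31 : 24.59 : 70.13 : 100.00 : 57.04.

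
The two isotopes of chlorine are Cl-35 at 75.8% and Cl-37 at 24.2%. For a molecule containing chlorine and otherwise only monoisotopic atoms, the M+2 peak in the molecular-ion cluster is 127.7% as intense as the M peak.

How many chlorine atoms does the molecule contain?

4

With n Cl atoms, P(M+2)/P(M) = C(n,1)·p^(n−1)q / p^n = n·q/p = n · 0.242/0.758.
n = 1.277 × 0.758/0.242 = 4.00 ≈ 4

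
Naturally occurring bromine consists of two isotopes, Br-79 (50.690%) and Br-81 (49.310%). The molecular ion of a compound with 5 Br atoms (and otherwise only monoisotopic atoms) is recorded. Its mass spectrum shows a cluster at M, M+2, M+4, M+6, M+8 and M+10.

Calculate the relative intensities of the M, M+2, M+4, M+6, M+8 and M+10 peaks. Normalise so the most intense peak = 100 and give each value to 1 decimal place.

Each Br atom is independently Br-79 (p = 0.50690) or Br-81 (q = 0.49310); the cluster is the binomial expansion (p + q)^5.
P(M) = 0.50690^5 = 0.033467
P(M+2) = 5 × 0.50690^4 × 0.49310^1 = 0.162777
P(M+4) = 10 × 0.50690^3 × 0.49310^2 = 0.316692
P(M+6) = 10 × 0.50690^2 × 0.49310^3 = 0.308070
P(M+8) = 5 × 0.50690^1 × 0.49310^4 = 0.149842
P(M+10) = 0.49310^5 = 0.029152
The M+4 peak is largest (0.316692); scaling to 100 gives 10.6 : 51.4 : 100.0 : 97.3 : 47.3 : 9.2.

10.6 : 51.4 : 100.0 : 97.3 : 47.3 : 9.2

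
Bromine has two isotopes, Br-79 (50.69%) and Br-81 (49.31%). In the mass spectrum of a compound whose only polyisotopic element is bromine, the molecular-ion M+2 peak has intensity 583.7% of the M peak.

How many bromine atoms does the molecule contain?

6

With n Br atoms, P(M+2)/P(M) = C(n,1)·p^(n−1)q / p^n = n·q/p = n · 0.4931/0.5069.
n = 5.837 × 0.5069/0.4931 = 6.00 ≈ 6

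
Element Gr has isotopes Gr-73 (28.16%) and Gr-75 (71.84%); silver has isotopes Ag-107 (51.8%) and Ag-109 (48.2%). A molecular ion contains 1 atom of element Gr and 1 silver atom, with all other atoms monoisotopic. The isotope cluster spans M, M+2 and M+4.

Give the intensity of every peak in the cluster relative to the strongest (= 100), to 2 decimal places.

Element Gr pattern (n=1): 0.2816 : 0.7184
Silver pattern (n=1): 0.5180 : 0.4820
Convolve the two distributions (both contribute in 2-u steps):
  M: 0.2816×0.5180 = 0.145869
  M+2: 0.2816×0.4820 + 0.7184×0.5180 = 0.507862
  M+4: 0.7184×0.4820 = 0.346269
Scale to base peak (0.507862) = 100: 28.72 : 100.00 : 68.18

28.72 : 100.00 : 68.18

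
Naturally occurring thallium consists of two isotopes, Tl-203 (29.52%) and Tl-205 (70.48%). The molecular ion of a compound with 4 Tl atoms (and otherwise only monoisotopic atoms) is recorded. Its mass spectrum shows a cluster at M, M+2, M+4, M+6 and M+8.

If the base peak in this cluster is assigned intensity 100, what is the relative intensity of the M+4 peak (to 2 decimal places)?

Binomial terms of (0.2952 + 0.7048)^4: M 0.0076, M+2 0.0725, M+4 0.2597, M+6 0.4134, M+8 0.2468 → M+6 is the base peak.
P(M+6) = C(4,3) × 0.2952^1 × 0.7048^3 = 4 × 0.2952 × 0.35010449 = 0.413403 (base)
P(M+4) = C(4,2) × 0.2952^2 × 0.7048^2 = 6 × 0.08714304 × 0.49674304 = 0.259726
Relative intensity = 0.259726 / 0.413403 × 100 = 62.83

62.83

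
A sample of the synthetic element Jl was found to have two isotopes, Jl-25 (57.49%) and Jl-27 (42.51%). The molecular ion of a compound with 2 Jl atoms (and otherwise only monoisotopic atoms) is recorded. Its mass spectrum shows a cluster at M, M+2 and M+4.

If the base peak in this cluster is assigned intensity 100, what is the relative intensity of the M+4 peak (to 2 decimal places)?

36.97

(0.5749 + 0.4251)^2 gives M 0.3305, M+2 0.4888, M+4 0.1807; the largest is M+2.
P(M+2) = C(2,1) × 0.5749^1 × 0.4251^1 = 2 × 0.5749 × 0.4251 = 0.488780 (base)
P(M+4) = C(2,2) × 0.5749^0 × 0.4251^2 = 1 × 1.0000 × 0.18071001 = 0.180710
Relative intensity = 0.180710 / 0.488780 × 100 = 36.97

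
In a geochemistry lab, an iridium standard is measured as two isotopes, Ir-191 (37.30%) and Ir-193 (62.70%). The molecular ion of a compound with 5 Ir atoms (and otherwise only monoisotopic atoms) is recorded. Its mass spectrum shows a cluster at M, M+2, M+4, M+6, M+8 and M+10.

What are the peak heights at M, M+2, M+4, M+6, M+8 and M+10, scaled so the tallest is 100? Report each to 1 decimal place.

Expanding (0.3730 + 0.6270)^5:
P(M) = 0.3730^5 = 0.007220
P(M+2) = 5 × 0.3730^4 × 0.6270^1 = 0.060684
P(M+4) = 10 × 0.3730^3 × 0.6270^2 = 0.204015
P(M+6) = 10 × 0.3730^2 × 0.6270^3 = 0.342942
P(M+8) = 5 × 0.3730^1 × 0.6270^4 = 0.288237
P(M+10) = 0.6270^5 = 0.096903
The M+6 peak is largest (0.342942); scaling to 100 gives 2.1 : 17.7 : 59.5 : 100.0 : 84.0 : 28.3.

2.1 : 17.7 : 59.5 : 100.0 : 84.0 : 28.3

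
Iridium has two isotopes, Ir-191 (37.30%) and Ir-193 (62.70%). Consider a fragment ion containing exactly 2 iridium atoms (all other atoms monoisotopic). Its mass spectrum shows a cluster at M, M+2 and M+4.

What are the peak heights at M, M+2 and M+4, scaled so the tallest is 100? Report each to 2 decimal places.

29.74 : 100.00 : 84.05

Expanding (0.3730 + 0.6270)^2:
P(M) = 0.3730^2 = 0.139129
P(M+2) = 2 × 0.3730^1 × 0.6270^1 = 0.467742
P(M+4) = 0.6270^2 = 0.393129
The M+2 peak is largest (0.467742); scaling to 100 gives 29.74 : 100.00 : 84.05.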